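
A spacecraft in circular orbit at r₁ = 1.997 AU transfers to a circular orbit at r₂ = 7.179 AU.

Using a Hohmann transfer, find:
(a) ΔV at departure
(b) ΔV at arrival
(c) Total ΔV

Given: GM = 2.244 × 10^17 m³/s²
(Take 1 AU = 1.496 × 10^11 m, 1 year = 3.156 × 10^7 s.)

Convert to SI: r₁ = 1.997 AU = 2.98751e+11 m; r₂ = 7.179 AU = 1.07398e+12 m.
Transfer semi-major axis: a_t = (r₁ + r₂)/2 = (2.98751e+11 + 1.07398e+12)/2 = 6.86365e+11 m.
Circular speeds: v₁ = √(GM/r₁) = 866.676 m/s, v₂ = √(GM/r₂) = 457.103 m/s.
Transfer speeds (vis-viva v² = GM(2/r − 1/a_t)): v₁ᵗ = 1084.12 m/s, v₂ᵗ = 301.572 m/s.
(a) ΔV₁ = |v₁ᵗ − v₁| ≈ 217.4 m/s = 0.04587 AU/year.
(b) ΔV₂ = |v₂ − v₂ᵗ| ≈ 155.5 m/s = 0.03281 AU/year.
(c) ΔV_total = ΔV₁ + ΔV₂ ≈ 373 m/s = 0.07868 AU/year.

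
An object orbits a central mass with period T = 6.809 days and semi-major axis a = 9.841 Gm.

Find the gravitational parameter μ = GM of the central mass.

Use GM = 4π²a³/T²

Convert to SI: T = 6.809 days = 588298 s; a = 9.841 Gm = 9.841e+09 m.
GM = 4π² · a³ / T².
GM = 4π² · (9.841e+09)³ / (588298)² m³/s² ≈ 1.087e+20 m³/s² = 1.087 × 10^20 m³/s².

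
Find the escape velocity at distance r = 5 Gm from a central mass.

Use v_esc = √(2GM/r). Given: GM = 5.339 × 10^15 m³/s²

Convert to SI: r = 5 Gm = 5e+09 m.
Escape velocity comes from setting total energy to zero: ½v² − GM/r = 0 ⇒ v_esc = √(2GM / r).
v_esc = √(2 · 5.339e+15 / 5e+09) m/s ≈ 1461 m/s = 1.461 km/s.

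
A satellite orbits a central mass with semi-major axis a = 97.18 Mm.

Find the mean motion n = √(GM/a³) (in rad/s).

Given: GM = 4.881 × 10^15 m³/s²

Convert to SI: a = 97.18 Mm = 9.718e+07 m.
n = √(GM / a³).
n = √(4.881e+15 / (9.718e+07)³) rad/s ≈ 7.293e-05 rad/s.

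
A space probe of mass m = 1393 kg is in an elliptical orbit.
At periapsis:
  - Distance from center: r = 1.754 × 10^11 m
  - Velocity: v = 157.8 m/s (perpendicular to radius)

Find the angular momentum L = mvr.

Since v is perpendicular to r, L = m · v · r.
L = 1393 · 157.8 · 1.754e+11 kg·m²/s ≈ 3.856e+16 kg·m²/s.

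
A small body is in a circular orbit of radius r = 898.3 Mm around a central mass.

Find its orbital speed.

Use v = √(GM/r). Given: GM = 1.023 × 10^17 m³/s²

Convert to SI: r = 898.3 Mm = 8.983e+08 m.
For a circular orbit, gravity supplies the centripetal force, so v = √(GM / r).
v = √(1.023e+17 / 8.983e+08) m/s ≈ 1.067e+04 m/s = 10.67 km/s.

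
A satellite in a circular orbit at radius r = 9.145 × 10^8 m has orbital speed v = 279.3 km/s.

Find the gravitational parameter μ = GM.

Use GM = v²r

Convert to SI: v = 279.3 km/s = 279300 m/s.
For a circular orbit v² = GM/r, so GM = v² · r.
GM = (279300)² · 9.145e+08 m³/s² ≈ 7.134e+19 m³/s² = 7.134 × 10^19 m³/s².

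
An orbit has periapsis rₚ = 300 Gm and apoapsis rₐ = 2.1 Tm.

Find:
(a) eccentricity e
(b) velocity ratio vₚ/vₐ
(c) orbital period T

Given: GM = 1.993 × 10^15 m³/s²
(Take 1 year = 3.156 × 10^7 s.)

Convert to SI: rₚ = 300 Gm = 3e+11 m; rₐ = 2.1 Tm = 2.1e+12 m.
(a) e = (rₐ − rₚ)/(rₐ + rₚ) = (2.1e+12 − 3e+11)/(2.1e+12 + 3e+11) ≈ 0.75
(b) Conservation of angular momentum (rₚvₚ = rₐvₐ) gives vₚ/vₐ = rₐ/rₚ = 2.1e+12/3e+11 ≈ 7
(c) With a = (rₚ + rₐ)/2 = 1.2e+12 m, T = 2π √(a³/GM) = 2π √((1.2e+12)³/1.993e+15) s ≈ 1.85e+11 s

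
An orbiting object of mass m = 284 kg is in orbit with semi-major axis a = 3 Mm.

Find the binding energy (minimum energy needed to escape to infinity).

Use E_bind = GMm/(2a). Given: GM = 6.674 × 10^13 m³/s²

Convert to SI: a = 3 Mm = 3e+06 m.
Total orbital energy is E = −GMm/(2a); binding energy is E_bind = −E = GMm/(2a).
E_bind = 6.674e+13 · 284 / (2 · 3e+06) J ≈ 3.159e+09 J = 3.159 GJ.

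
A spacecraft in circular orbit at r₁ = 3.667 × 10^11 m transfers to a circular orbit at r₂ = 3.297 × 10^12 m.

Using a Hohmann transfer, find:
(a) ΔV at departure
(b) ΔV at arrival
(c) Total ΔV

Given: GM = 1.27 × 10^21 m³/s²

Transfer semi-major axis: a_t = (r₁ + r₂)/2 = (3.667e+11 + 3.297e+12)/2 = 1.83185e+12 m.
Circular speeds: v₁ = √(GM/r₁) = 58850 m/s, v₂ = √(GM/r₂) = 19626.5 m/s.
Transfer speeds (vis-viva v² = GM(2/r − 1/a_t)): v₁ᵗ = 78951.6 m/s, v₂ᵗ = 8781.18 m/s.
(a) ΔV₁ = |v₁ᵗ − v₁| ≈ 2.01e+04 m/s = 20.1 km/s.
(b) ΔV₂ = |v₂ − v₂ᵗ| ≈ 1.085e+04 m/s = 10.85 km/s.
(c) ΔV_total = ΔV₁ + ΔV₂ ≈ 3.095e+04 m/s = 30.95 km/s.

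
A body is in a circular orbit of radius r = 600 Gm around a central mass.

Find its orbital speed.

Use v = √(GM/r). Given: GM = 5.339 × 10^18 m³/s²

Convert to SI: r = 600 Gm = 6e+11 m.
For a circular orbit, gravity supplies the centripetal force, so v = √(GM / r).
v = √(5.339e+18 / 6e+11) m/s ≈ 2983 m/s = 2.983 km/s.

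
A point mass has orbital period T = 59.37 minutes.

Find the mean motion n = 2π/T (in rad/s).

Convert to SI: T = 59.37 minutes = 3562.2 s.
n = 2π / T.
n = 2π / 3562.2 s ≈ 0.001764 rad/s.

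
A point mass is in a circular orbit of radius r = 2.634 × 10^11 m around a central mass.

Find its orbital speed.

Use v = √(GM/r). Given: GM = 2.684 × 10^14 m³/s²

For a circular orbit, gravity supplies the centripetal force, so v = √(GM / r).
v = √(2.684e+14 / 2.634e+11) m/s ≈ 31.92 m/s = 31.92 m/s.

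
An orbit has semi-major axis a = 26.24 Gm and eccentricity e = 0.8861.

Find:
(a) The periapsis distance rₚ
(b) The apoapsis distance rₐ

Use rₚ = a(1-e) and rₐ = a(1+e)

Convert to SI: a = 26.24 Gm = 2.624e+10 m.
(a) rₚ = a(1 − e) = 2.624e+10 · (1 − 0.8861) = 2.624e+10 · 0.1139 ≈ 2.989e+09 m = 2.989 Gm.
(b) rₐ = a(1 + e) = 2.624e+10 · (1 + 0.8861) = 2.624e+10 · 1.8861 ≈ 4.949e+10 m = 49.49 Gm.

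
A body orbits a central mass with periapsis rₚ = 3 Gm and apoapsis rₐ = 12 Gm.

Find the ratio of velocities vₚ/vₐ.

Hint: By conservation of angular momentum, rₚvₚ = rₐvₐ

Convert to SI: rₚ = 3 Gm = 3e+09 m; rₐ = 12 Gm = 1.2e+10 m.
Conservation of angular momentum gives rₚvₚ = rₐvₐ, so vₚ/vₐ = rₐ/rₚ.
vₚ/vₐ = 1.2e+10 / 3e+09 ≈ 4.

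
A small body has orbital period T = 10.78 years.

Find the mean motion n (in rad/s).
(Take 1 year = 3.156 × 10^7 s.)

Convert to SI: T = 10.78 years = 3.40217e+08 s.
n = 2π / T.
n = 2π / 3.40217e+08 s ≈ 1.847e-08 rad/s.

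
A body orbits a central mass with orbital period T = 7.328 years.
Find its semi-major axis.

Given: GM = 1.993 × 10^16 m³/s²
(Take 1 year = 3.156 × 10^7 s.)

Convert to SI: T = 7.328 years = 2.31272e+08 s.
Invert Kepler's third law: a = (GM · T² / (4π²))^(1/3).
Substituting T = 2.31272e+08 s and GM = 1.993e+16 m³/s²:
a = (1.993e+16 · (2.31272e+08)² / (4π²))^(1/3) m
a ≈ 3e+10 m = 30 Gm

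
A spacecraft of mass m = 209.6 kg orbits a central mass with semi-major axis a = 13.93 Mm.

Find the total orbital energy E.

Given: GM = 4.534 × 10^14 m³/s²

Convert to SI: a = 13.93 Mm = 1.393e+07 m.
E = −GMm / (2a).
E = −4.534e+14 · 209.6 / (2 · 1.393e+07) J ≈ -3.411e+09 J = -3.411 GJ.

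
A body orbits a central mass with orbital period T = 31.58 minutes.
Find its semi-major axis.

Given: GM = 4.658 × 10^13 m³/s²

Convert to SI: T = 31.58 minutes = 1894.8 s.
Invert Kepler's third law: a = (GM · T² / (4π²))^(1/3).
Substituting T = 1894.8 s and GM = 4.658e+13 m³/s²:
a = (4.658e+13 · (1894.8)² / (4π²))^(1/3) m
a ≈ 1.618e+06 m = 1.618 Mm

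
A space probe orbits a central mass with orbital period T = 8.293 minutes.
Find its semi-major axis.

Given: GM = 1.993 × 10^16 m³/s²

Convert to SI: T = 8.293 minutes = 497.58 s.
Invert Kepler's third law: a = (GM · T² / (4π²))^(1/3).
Substituting T = 497.58 s and GM = 1.993e+16 m³/s²:
a = (1.993e+16 · (497.58)² / (4π²))^(1/3) m
a ≈ 5e+06 m = 5 Mm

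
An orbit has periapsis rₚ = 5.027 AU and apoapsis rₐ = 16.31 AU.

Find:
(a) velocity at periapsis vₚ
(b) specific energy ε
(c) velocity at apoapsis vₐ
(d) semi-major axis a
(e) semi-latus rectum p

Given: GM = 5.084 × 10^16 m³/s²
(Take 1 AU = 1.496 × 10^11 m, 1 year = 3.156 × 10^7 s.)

Convert to SI: rₚ = 5.027 AU = 7.52039e+11 m; rₐ = 16.31 AU = 2.43998e+12 m.
(a) With a = (rₚ + rₐ)/2 = 1.59601e+12 m, vₚ = √(GM (2/rₚ − 1/a)) = √(5.084e+16 · (2/7.52039e+11 − 1/1.59601e+12)) m/s ≈ 321.5 m/s
(b) With a = (rₚ + rₐ)/2 = 1.59601e+12 m, ε = −GM/(2a) = −5.084e+16/(2 · 1.59601e+12) J/kg ≈ -1.593e+04 J/kg
(c) With a = (rₚ + rₐ)/2 = 1.59601e+12 m, vₐ = √(GM (2/rₐ − 1/a)) = √(5.084e+16 · (2/2.43998e+12 − 1/1.59601e+12)) m/s ≈ 99.09 m/s
(d) a = (rₚ + rₐ)/2 = (7.52039e+11 + 2.43998e+12)/2 ≈ 1.596e+12 m
(e) From a = (rₚ + rₐ)/2 = 1.59601e+12 m and e = (rₐ − rₚ)/(rₐ + rₚ) = 0.5288, p = a(1 − e²) = 1.59601e+12 · (1 − (0.5288)²) ≈ 1.15e+12 m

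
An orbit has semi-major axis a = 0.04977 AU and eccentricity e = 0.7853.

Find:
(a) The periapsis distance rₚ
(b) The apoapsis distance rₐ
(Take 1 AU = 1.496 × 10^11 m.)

Convert to SI: a = 0.04977 AU = 7.44559e+09 m.
(a) rₚ = a(1 − e) = 7.44559e+09 · (1 − 0.7853) = 7.44559e+09 · 0.2147 ≈ 1.599e+09 m = 0.01069 AU.
(b) rₐ = a(1 + e) = 7.44559e+09 · (1 + 0.7853) = 7.44559e+09 · 1.7853 ≈ 1.329e+10 m = 0.08885 AU.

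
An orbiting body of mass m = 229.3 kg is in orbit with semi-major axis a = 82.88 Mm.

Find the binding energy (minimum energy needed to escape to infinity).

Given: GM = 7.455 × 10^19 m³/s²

Convert to SI: a = 82.88 Mm = 8.288e+07 m.
Total orbital energy is E = −GMm/(2a); binding energy is E_bind = −E = GMm/(2a).
E_bind = 7.455e+19 · 229.3 / (2 · 8.288e+07) J ≈ 1.031e+14 J = 103.1 TJ.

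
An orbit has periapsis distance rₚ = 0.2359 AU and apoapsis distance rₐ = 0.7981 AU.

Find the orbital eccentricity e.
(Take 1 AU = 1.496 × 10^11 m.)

Convert to SI: rₚ = 0.2359 AU = 3.52906e+10 m; rₐ = 0.7981 AU = 1.19396e+11 m.
e = (rₐ − rₚ) / (rₐ + rₚ).
e = (1.19396e+11 − 3.52906e+10) / (1.19396e+11 + 3.52906e+10) = 8.41051e+10 / 1.54686e+11 ≈ 0.5437.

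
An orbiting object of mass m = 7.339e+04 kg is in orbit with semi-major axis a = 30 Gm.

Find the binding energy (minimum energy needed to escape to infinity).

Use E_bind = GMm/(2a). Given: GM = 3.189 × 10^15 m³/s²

Convert to SI: a = 30 Gm = 3e+10 m.
Total orbital energy is E = −GMm/(2a); binding energy is E_bind = −E = GMm/(2a).
E_bind = 3.189e+15 · 7.339e+04 / (2 · 3e+10) J ≈ 3.901e+09 J = 3.901 GJ.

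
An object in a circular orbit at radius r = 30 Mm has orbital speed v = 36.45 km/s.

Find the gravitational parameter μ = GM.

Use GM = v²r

Convert to SI: r = 30 Mm = 3e+07 m; v = 36.45 km/s = 36450 m/s.
For a circular orbit v² = GM/r, so GM = v² · r.
GM = (36450)² · 3e+07 m³/s² ≈ 3.986e+16 m³/s² = 3.986 × 10^16 m³/s².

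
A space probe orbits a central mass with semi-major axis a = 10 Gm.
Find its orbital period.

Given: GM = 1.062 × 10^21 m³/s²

Convert to SI: a = 10 Gm = 1e+10 m.
Kepler's third law: T = 2π √(a³ / GM).
Substituting a = 1e+10 m and GM = 1.062e+21 m³/s²:
T = 2π √((1e+10)³ / 1.062e+21) s
T ≈ 1.928e+05 s = 2.232 days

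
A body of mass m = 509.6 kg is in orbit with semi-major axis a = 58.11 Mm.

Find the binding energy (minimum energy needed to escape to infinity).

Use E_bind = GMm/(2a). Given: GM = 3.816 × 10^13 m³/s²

Convert to SI: a = 58.11 Mm = 5.811e+07 m.
Total orbital energy is E = −GMm/(2a); binding energy is E_bind = −E = GMm/(2a).
E_bind = 3.816e+13 · 509.6 / (2 · 5.811e+07) J ≈ 1.673e+08 J = 167.3 MJ.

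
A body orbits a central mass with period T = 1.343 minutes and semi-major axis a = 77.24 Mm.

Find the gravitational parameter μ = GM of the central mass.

Convert to SI: T = 1.343 minutes = 80.58 s; a = 77.24 Mm = 7.724e+07 m.
GM = 4π² · a³ / T².
GM = 4π² · (7.724e+07)³ / (80.58)² m³/s² ≈ 2.802e+21 m³/s² = 2.802 × 10^21 m³/s².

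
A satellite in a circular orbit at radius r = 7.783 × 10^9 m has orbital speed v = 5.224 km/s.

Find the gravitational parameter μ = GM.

Convert to SI: v = 5.224 km/s = 5224 m/s.
For a circular orbit v² = GM/r, so GM = v² · r.
GM = (5224)² · 7.783e+09 m³/s² ≈ 2.124e+17 m³/s² = 2.124 × 10^17 m³/s².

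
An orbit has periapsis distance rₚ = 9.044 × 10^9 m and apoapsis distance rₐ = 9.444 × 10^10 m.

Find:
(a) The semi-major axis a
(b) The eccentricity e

(a) a = (rₚ + rₐ) / 2 = (9.044e+09 + 9.444e+10) / 2 ≈ 5.174e+10 m = 5.174 × 10^10 m.
(b) e = (rₐ − rₚ) / (rₐ + rₚ) = (9.444e+10 − 9.044e+09) / (9.444e+10 + 9.044e+09) ≈ 0.8252.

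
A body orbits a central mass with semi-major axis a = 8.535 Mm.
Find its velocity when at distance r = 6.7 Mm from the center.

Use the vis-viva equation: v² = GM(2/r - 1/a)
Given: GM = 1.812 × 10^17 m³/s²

Convert to SI: a = 8.535 Mm = 8.535e+06 m; r = 6.7 Mm = 6.7e+06 m.
Vis-viva: v = √(GM · (2/r − 1/a)).
2/r − 1/a = 2/6.7e+06 − 1/8.535e+06 = 1.81343e-07 m⁻¹.
v = √(1.812e+17 · 1.81343e-07) m/s ≈ 1.813e+05 m/s = 181.3 km/s.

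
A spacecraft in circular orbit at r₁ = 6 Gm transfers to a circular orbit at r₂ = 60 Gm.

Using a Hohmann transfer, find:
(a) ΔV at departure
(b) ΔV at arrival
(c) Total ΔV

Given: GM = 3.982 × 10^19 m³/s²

Convert to SI: r₁ = 6 Gm = 6e+09 m; r₂ = 60 Gm = 6e+10 m.
Transfer semi-major axis: a_t = (r₁ + r₂)/2 = (6e+09 + 6e+10)/2 = 3.3e+10 m.
Circular speeds: v₁ = √(GM/r₁) = 81465.7 m/s, v₂ = √(GM/r₂) = 25761.7 m/s.
Transfer speeds (vis-viva v² = GM(2/r − 1/a_t)): v₁ᵗ = 109848 m/s, v₂ᵗ = 10984.8 m/s.
(a) ΔV₁ = |v₁ᵗ − v₁| ≈ 2.838e+04 m/s = 28.38 km/s.
(b) ΔV₂ = |v₂ − v₂ᵗ| ≈ 1.478e+04 m/s = 14.78 km/s.
(c) ΔV_total = ΔV₁ + ΔV₂ ≈ 4.316e+04 m/s = 43.16 km/s.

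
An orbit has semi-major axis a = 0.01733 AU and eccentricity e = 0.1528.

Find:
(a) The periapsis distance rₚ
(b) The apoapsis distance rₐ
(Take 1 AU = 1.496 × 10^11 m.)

Convert to SI: a = 0.01733 AU = 2.59257e+09 m.
(a) rₚ = a(1 − e) = 2.59257e+09 · (1 − 0.1528) = 2.59257e+09 · 0.8472 ≈ 2.196e+09 m = 0.01468 AU.
(b) rₐ = a(1 + e) = 2.59257e+09 · (1 + 0.1528) = 2.59257e+09 · 1.1528 ≈ 2.989e+09 m = 0.01998 AU.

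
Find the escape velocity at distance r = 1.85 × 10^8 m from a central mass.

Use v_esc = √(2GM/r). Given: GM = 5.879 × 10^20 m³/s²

Escape velocity comes from setting total energy to zero: ½v² − GM/r = 0 ⇒ v_esc = √(2GM / r).
v_esc = √(2 · 5.879e+20 / 1.85e+08) m/s ≈ 2.521e+06 m/s = 2521 km/s.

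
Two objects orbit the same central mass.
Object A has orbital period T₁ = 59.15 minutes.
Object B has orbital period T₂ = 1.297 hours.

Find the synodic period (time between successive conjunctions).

Convert to SI: T₁ = 59.15 minutes = 3549 s; T₂ = 1.297 hours = 4669.2 s.
T_syn = |T₁ · T₂ / (T₁ − T₂)|.
T_syn = |3549 · 4669.2 / (3549 − 4669.2)| s ≈ 1.479e+04 s = 4.109 hours.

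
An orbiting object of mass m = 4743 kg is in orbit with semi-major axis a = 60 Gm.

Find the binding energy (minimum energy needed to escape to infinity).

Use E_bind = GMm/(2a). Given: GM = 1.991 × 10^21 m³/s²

Convert to SI: a = 60 Gm = 6e+10 m.
Total orbital energy is E = −GMm/(2a); binding energy is E_bind = −E = GMm/(2a).
E_bind = 1.991e+21 · 4743 / (2 · 6e+10) J ≈ 7.869e+13 J = 78.69 TJ.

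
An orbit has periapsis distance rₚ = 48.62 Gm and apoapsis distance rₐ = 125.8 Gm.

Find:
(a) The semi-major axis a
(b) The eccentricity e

Convert to SI: rₚ = 48.62 Gm = 4.862e+10 m; rₐ = 125.8 Gm = 1.258e+11 m.
(a) a = (rₚ + rₐ) / 2 = (4.862e+10 + 1.258e+11) / 2 ≈ 8.721e+10 m = 87.21 Gm.
(b) e = (rₐ − rₚ) / (rₐ + rₚ) = (1.258e+11 − 4.862e+10) / (1.258e+11 + 4.862e+10) ≈ 0.4425.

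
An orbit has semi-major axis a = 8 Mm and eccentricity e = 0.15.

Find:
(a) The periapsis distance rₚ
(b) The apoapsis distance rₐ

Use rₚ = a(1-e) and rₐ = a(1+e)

Convert to SI: a = 8 Mm = 8e+06 m.
(a) rₚ = a(1 − e) = 8e+06 · (1 − 0.15) = 8e+06 · 0.85 ≈ 6.8e+06 m = 6.8 Mm.
(b) rₐ = a(1 + e) = 8e+06 · (1 + 0.15) = 8e+06 · 1.15 ≈ 9.2e+06 m = 9.2 Mm.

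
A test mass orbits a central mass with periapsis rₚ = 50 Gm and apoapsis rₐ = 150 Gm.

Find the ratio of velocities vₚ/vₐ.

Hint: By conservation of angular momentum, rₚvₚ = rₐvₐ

Convert to SI: rₚ = 50 Gm = 5e+10 m; rₐ = 150 Gm = 1.5e+11 m.
Conservation of angular momentum gives rₚvₚ = rₐvₐ, so vₚ/vₐ = rₐ/rₚ.
vₚ/vₐ = 1.5e+11 / 5e+10 ≈ 3.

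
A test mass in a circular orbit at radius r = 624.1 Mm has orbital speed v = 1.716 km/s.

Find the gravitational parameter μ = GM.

Convert to SI: r = 624.1 Mm = 6.241e+08 m; v = 1.716 km/s = 1716 m/s.
For a circular orbit v² = GM/r, so GM = v² · r.
GM = (1716)² · 6.241e+08 m³/s² ≈ 1.838e+15 m³/s² = 1.838 × 10^15 m³/s².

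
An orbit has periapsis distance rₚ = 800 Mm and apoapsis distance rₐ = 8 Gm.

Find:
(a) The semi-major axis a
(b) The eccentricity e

Convert to SI: rₚ = 800 Mm = 8e+08 m; rₐ = 8 Gm = 8e+09 m.
(a) a = (rₚ + rₐ) / 2 = (8e+08 + 8e+09) / 2 ≈ 4.4e+09 m = 4.4 Gm.
(b) e = (rₐ − rₚ) / (rₐ + rₚ) = (8e+09 − 8e+08) / (8e+09 + 8e+08) ≈ 0.8182.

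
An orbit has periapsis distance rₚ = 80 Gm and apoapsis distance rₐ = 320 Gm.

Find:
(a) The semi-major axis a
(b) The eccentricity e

Convert to SI: rₚ = 80 Gm = 8e+10 m; rₐ = 320 Gm = 3.2e+11 m.
(a) a = (rₚ + rₐ) / 2 = (8e+10 + 3.2e+11) / 2 ≈ 2e+11 m = 200 Gm.
(b) e = (rₐ − rₚ) / (rₐ + rₚ) = (3.2e+11 − 8e+10) / (3.2e+11 + 8e+10) ≈ 0.6.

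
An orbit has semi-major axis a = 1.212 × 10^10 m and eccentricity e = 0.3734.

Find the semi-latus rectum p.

p = a (1 − e²).
p = 1.212e+10 · (1 − (0.3734)²) = 1.212e+10 · 0.860572 ≈ 1.043e+10 m = 1.043 × 10^10 m.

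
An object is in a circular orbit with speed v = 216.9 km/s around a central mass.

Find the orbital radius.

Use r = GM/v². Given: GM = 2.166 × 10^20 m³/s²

Convert to SI: v = 216.9 km/s = 216900 m/s.
For a circular orbit, v² = GM / r, so r = GM / v².
r = 2.166e+20 / (216900)² m ≈ 4.604e+09 m = 4.604 Gm.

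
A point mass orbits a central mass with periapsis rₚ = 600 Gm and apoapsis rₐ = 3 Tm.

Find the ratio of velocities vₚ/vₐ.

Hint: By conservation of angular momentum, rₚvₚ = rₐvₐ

Convert to SI: rₚ = 600 Gm = 6e+11 m; rₐ = 3 Tm = 3e+12 m.
Conservation of angular momentum gives rₚvₚ = rₐvₐ, so vₚ/vₐ = rₐ/rₚ.
vₚ/vₐ = 3e+12 / 6e+11 ≈ 5.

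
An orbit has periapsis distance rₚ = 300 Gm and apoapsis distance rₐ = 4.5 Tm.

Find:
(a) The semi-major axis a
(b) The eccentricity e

Convert to SI: rₚ = 300 Gm = 3e+11 m; rₐ = 4.5 Tm = 4.5e+12 m.
(a) a = (rₚ + rₐ) / 2 = (3e+11 + 4.5e+12) / 2 ≈ 2.4e+12 m = 2.4 Tm.
(b) e = (rₐ − rₚ) / (rₐ + rₚ) = (4.5e+12 − 3e+11) / (4.5e+12 + 3e+11) ≈ 0.875.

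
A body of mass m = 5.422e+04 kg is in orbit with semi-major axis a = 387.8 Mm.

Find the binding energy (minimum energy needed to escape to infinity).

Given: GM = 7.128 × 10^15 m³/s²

Convert to SI: a = 387.8 Mm = 3.878e+08 m.
Total orbital energy is E = −GMm/(2a); binding energy is E_bind = −E = GMm/(2a).
E_bind = 7.128e+15 · 5.422e+04 / (2 · 3.878e+08) J ≈ 4.983e+11 J = 498.3 GJ.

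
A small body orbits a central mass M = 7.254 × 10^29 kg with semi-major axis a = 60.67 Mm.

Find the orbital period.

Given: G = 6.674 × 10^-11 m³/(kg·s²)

Convert to SI: a = 60.67 Mm = 6.067e+07 m.
GM = G · M = 6.674e-11 · 7.254e+29 = 4.84132e+19 m³/s².
Kepler's third law: T = 2π √(a³ / GM).
Substituting a = 6.067e+07 m and GM = 4.84132e+19 m³/s²:
T = 2π √((6.067e+07)³ / 4.84132e+19) s
T ≈ 426.7 s = 7.112 minutes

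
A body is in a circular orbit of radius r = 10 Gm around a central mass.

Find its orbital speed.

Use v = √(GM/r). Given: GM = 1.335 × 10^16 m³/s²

Convert to SI: r = 10 Gm = 1e+10 m.
For a circular orbit, gravity supplies the centripetal force, so v = √(GM / r).
v = √(1.335e+16 / 1e+10) m/s ≈ 1155 m/s = 1.155 km/s.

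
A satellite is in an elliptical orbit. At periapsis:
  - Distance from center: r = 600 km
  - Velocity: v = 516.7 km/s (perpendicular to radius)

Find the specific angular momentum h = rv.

Convert to SI: r = 600 km = 600000 m; v = 516.7 km/s = 516700 m/s.
With v perpendicular to r, h = r · v.
h = 600000 · 516700 m²/s ≈ 3.1e+11 m²/s.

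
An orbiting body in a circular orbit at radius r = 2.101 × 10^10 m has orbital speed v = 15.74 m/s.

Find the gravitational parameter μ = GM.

For a circular orbit v² = GM/r, so GM = v² · r.
GM = (15.74)² · 2.101e+10 m³/s² ≈ 5.205e+12 m³/s² = 5.205 × 10^12 m³/s².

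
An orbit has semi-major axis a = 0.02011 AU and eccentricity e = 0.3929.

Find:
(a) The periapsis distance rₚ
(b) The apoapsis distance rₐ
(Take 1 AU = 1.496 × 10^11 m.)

Convert to SI: a = 0.02011 AU = 3.00846e+09 m.
(a) rₚ = a(1 − e) = 3.00846e+09 · (1 − 0.3929) = 3.00846e+09 · 0.6071 ≈ 1.826e+09 m = 0.01221 AU.
(b) rₐ = a(1 + e) = 3.00846e+09 · (1 + 0.3929) = 3.00846e+09 · 1.3929 ≈ 4.19e+09 m = 0.02801 AU.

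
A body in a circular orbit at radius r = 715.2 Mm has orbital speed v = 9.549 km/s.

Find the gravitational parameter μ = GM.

Convert to SI: r = 715.2 Mm = 7.152e+08 m; v = 9.549 km/s = 9549 m/s.
For a circular orbit v² = GM/r, so GM = v² · r.
GM = (9549)² · 7.152e+08 m³/s² ≈ 6.521e+16 m³/s² = 6.521 × 10^16 m³/s².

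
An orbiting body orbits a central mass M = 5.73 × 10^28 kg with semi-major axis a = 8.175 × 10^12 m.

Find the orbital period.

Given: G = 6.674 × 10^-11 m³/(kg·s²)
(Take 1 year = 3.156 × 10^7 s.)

GM = G · M = 6.674e-11 · 5.73e+28 = 3.8242e+18 m³/s².
Kepler's third law: T = 2π √(a³ / GM).
Substituting a = 8.175e+12 m and GM = 3.8242e+18 m³/s²:
T = 2π √((8.175e+12)³ / 3.8242e+18) s
T ≈ 7.51e+10 s = 2380 years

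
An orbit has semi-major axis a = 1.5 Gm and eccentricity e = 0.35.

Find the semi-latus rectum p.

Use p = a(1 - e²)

Convert to SI: a = 1.5 Gm = 1.5e+09 m.
p = a (1 − e²).
p = 1.5e+09 · (1 − (0.35)²) = 1.5e+09 · 0.8775 ≈ 1.316e+09 m = 1.316 Gm.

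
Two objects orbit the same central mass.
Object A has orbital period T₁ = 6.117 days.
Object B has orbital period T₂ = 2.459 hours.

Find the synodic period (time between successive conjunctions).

Convert to SI: T₁ = 6.117 days = 528509 s; T₂ = 2.459 hours = 8852.4 s.
T_syn = |T₁ · T₂ / (T₁ − T₂)|.
T_syn = |528509 · 8852.4 / (528509 − 8852.4)| s ≈ 9003 s = 2.501 hours.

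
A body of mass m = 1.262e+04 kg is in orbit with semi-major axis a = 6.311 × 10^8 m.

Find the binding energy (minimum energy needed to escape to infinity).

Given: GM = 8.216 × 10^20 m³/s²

Total orbital energy is E = −GMm/(2a); binding energy is E_bind = −E = GMm/(2a).
E_bind = 8.216e+20 · 1.262e+04 / (2 · 6.311e+08) J ≈ 8.215e+15 J = 8.215 PJ.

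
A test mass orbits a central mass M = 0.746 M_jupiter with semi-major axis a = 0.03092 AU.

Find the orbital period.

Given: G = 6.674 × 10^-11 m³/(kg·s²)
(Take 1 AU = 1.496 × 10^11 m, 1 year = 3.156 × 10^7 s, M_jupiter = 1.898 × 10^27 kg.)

Convert to SI: a = 0.03092 AU = 4.62563e+09 m; M = 0.746 M_jupiter = 1.41591e+27 kg.
GM = G · M = 6.674e-11 · 1.41591e+27 = 9.44977e+16 m³/s².
Kepler's third law: T = 2π √(a³ / GM).
Substituting a = 4.62563e+09 m and GM = 9.44977e+16 m³/s²:
T = 2π √((4.62563e+09)³ / 9.44977e+16) s
T ≈ 6.43e+06 s = 0.2037 years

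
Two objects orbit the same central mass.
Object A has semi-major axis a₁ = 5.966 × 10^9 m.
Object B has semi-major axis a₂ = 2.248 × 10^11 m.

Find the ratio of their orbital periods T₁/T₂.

From Kepler's third law, (T₁/T₂)² = (a₁/a₂)³, so T₁/T₂ = (a₁/a₂)^(3/2).
a₁/a₂ = 5.966e+09 / 2.248e+11 = 0.0265391.
T₁/T₂ = (0.0265391)^(3/2) ≈ 0.004323.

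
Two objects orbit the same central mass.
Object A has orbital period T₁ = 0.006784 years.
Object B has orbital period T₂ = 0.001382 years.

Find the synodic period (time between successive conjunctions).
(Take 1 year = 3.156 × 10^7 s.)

Convert to SI: T₁ = 0.006784 years = 214103 s; T₂ = 0.001382 years = 43615.9 s.
T_syn = |T₁ · T₂ / (T₁ − T₂)|.
T_syn = |214103 · 43615.9 / (214103 − 43615.9)| s ≈ 5.477e+04 s = 0.001736 years.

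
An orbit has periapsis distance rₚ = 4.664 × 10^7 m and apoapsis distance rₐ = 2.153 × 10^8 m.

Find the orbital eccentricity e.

e = (rₐ − rₚ) / (rₐ + rₚ).
e = (2.153e+08 − 4.664e+07) / (2.153e+08 + 4.664e+07) = 1.6866e+08 / 2.6194e+08 ≈ 0.6439.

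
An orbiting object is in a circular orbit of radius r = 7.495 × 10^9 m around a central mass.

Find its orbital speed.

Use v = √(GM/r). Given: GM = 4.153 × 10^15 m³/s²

For a circular orbit, gravity supplies the centripetal force, so v = √(GM / r).
v = √(4.153e+15 / 7.495e+09) m/s ≈ 744.4 m/s = 744.4 m/s.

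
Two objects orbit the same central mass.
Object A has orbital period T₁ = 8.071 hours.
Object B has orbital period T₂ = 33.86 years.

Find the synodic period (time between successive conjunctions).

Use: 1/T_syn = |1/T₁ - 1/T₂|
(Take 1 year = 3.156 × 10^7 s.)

Convert to SI: T₁ = 8.071 hours = 29055.6 s; T₂ = 33.86 years = 1.06862e+09 s.
T_syn = |T₁ · T₂ / (T₁ − T₂)|.
T_syn = |29055.6 · 1.06862e+09 / (29055.6 − 1.06862e+09)| s ≈ 2.906e+04 s = 8.071 hours.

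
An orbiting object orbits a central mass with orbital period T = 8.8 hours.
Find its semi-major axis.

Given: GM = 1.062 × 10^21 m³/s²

Convert to SI: T = 8.8 hours = 31680 s.
Invert Kepler's third law: a = (GM · T² / (4π²))^(1/3).
Substituting T = 31680 s and GM = 1.062e+21 m³/s²:
a = (1.062e+21 · (31680)² / (4π²))^(1/3) m
a ≈ 3e+09 m = 3 Gm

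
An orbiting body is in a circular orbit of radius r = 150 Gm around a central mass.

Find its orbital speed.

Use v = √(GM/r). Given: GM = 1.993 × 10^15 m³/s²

Convert to SI: r = 150 Gm = 1.5e+11 m.
For a circular orbit, gravity supplies the centripetal force, so v = √(GM / r).
v = √(1.993e+15 / 1.5e+11) m/s ≈ 115.3 m/s = 115.3 m/s.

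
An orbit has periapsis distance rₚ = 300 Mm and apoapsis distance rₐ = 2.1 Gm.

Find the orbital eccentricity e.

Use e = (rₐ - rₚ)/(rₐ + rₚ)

Convert to SI: rₚ = 300 Mm = 3e+08 m; rₐ = 2.1 Gm = 2.1e+09 m.
e = (rₐ − rₚ) / (rₐ + rₚ).
e = (2.1e+09 − 3e+08) / (2.1e+09 + 3e+08) = 1.8e+09 / 2.4e+09 ≈ 0.75.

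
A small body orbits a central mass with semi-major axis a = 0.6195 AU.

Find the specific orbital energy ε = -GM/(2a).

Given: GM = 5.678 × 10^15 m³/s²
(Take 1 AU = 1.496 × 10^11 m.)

Convert to SI: a = 0.6195 AU = 9.26772e+10 m.
ε = −GM / (2a).
ε = −5.678e+15 / (2 · 9.26772e+10) J/kg ≈ -3.063e+04 J/kg = -30.63 kJ/kg.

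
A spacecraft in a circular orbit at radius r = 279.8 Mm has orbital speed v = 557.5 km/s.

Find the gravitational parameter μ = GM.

Convert to SI: r = 279.8 Mm = 2.798e+08 m; v = 557.5 km/s = 557500 m/s.
For a circular orbit v² = GM/r, so GM = v² · r.
GM = (557500)² · 2.798e+08 m³/s² ≈ 8.696e+19 m³/s² = 8.696 × 10^19 m³/s².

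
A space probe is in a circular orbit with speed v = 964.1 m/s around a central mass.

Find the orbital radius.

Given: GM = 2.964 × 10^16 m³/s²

For a circular orbit, v² = GM / r, so r = GM / v².
r = 2.964e+16 / (964.1)² m ≈ 3.189e+10 m = 31.89 Gm.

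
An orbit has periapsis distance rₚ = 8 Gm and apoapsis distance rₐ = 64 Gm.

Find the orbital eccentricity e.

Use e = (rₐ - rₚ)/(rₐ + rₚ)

Convert to SI: rₚ = 8 Gm = 8e+09 m; rₐ = 64 Gm = 6.4e+10 m.
e = (rₐ − rₚ) / (rₐ + rₚ).
e = (6.4e+10 − 8e+09) / (6.4e+10 + 8e+09) = 5.6e+10 / 7.2e+10 ≈ 0.7778.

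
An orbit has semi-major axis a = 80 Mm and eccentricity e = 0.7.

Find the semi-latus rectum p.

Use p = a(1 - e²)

Convert to SI: a = 80 Mm = 8e+07 m.
p = a (1 − e²).
p = 8e+07 · (1 − (0.7)²) = 8e+07 · 0.51 ≈ 4.08e+07 m = 40.8 Mm.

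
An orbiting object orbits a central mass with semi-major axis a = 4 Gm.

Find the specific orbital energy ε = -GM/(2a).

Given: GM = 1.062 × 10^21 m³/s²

Convert to SI: a = 4 Gm = 4e+09 m.
ε = −GM / (2a).
ε = −1.062e+21 / (2 · 4e+09) J/kg ≈ -1.328e+11 J/kg = -132.8 GJ/kg.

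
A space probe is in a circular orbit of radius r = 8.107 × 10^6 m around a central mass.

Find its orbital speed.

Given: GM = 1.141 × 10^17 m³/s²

For a circular orbit, gravity supplies the centripetal force, so v = √(GM / r).
v = √(1.141e+17 / 8.107e+06) m/s ≈ 1.186e+05 m/s = 118.6 km/s.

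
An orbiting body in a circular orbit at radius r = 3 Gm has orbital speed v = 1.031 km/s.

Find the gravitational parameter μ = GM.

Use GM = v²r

Convert to SI: r = 3 Gm = 3e+09 m; v = 1.031 km/s = 1031 m/s.
For a circular orbit v² = GM/r, so GM = v² · r.
GM = (1031)² · 3e+09 m³/s² ≈ 3.189e+15 m³/s² = 3.189 × 10^15 m³/s².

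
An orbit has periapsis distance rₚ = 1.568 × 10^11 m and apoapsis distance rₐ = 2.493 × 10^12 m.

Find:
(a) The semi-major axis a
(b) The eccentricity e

(a) a = (rₚ + rₐ) / 2 = (1.568e+11 + 2.493e+12) / 2 ≈ 1.325e+12 m = 1.325 × 10^12 m.
(b) e = (rₐ − rₚ) / (rₐ + rₚ) = (2.493e+12 − 1.568e+11) / (2.493e+12 + 1.568e+11) ≈ 0.8817.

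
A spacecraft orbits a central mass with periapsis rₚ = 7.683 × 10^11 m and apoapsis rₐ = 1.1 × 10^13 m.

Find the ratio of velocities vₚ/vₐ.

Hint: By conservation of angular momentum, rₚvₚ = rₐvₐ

Conservation of angular momentum gives rₚvₚ = rₐvₐ, so vₚ/vₐ = rₐ/rₚ.
vₚ/vₐ = 1.1e+13 / 7.683e+11 ≈ 14.32.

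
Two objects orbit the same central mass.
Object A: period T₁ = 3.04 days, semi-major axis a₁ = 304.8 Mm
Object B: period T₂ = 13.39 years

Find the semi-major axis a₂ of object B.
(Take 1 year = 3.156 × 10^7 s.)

Convert to SI: T₁ = 3.04 days = 262656 s; a₁ = 304.8 Mm = 3.048e+08 m; T₂ = 13.39 years = 4.22588e+08 s.
Kepler's third law: (T₁/T₂)² = (a₁/a₂)³ ⇒ a₂ = a₁ · (T₂/T₁)^(2/3).
T₂/T₁ = 4.22588e+08 / 262656 = 1608.9.
a₂ = 3.048e+08 · (1608.9)^(2/3) m ≈ 4.185e+10 m = 41.85 Gm.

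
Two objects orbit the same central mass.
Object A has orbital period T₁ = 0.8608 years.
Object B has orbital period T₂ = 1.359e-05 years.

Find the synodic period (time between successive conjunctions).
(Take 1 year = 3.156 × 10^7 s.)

Convert to SI: T₁ = 0.8608 years = 2.71668e+07 s; T₂ = 1.359e-05 years = 428.9 s.
T_syn = |T₁ · T₂ / (T₁ − T₂)|.
T_syn = |2.71668e+07 · 428.9 / (2.71668e+07 − 428.9)| s ≈ 428.9 s = 1.359e-05 years.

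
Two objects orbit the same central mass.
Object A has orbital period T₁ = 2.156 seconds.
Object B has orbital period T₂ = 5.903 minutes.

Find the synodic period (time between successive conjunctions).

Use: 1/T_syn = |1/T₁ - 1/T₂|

Convert to SI: T₂ = 5.903 minutes = 354.18 s.
T_syn = |T₁ · T₂ / (T₁ − T₂)|.
T_syn = |2.156 · 354.18 / (2.156 − 354.18)| s ≈ 2.169 s = 2.169 seconds.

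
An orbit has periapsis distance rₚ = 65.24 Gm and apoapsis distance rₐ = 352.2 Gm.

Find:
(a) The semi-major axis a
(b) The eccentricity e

Convert to SI: rₚ = 65.24 Gm = 6.524e+10 m; rₐ = 352.2 Gm = 3.522e+11 m.
(a) a = (rₚ + rₐ) / 2 = (6.524e+10 + 3.522e+11) / 2 ≈ 2.087e+11 m = 208.7 Gm.
(b) e = (rₐ − rₚ) / (rₐ + rₚ) = (3.522e+11 − 6.524e+10) / (3.522e+11 + 6.524e+10) ≈ 0.6874.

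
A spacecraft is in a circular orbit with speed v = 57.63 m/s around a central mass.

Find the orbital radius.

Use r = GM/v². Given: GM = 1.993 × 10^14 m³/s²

For a circular orbit, v² = GM / r, so r = GM / v².
r = 1.993e+14 / (57.63)² m ≈ 6.001e+10 m = 60.01 Gm.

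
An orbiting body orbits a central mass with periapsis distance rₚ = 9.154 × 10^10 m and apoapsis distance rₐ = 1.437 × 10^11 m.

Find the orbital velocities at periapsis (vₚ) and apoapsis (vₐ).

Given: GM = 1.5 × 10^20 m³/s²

Use the vis-viva equation v² = GM(2/r − 1/a) with a = (rₚ + rₐ)/2 = (9.154e+10 + 1.437e+11)/2 = 1.1762e+11 m.
vₚ = √(GM · (2/rₚ − 1/a)) = √(1.5e+20 · (2/9.154e+10 − 1/1.1762e+11)) m/s ≈ 4.474e+04 m/s = 44.74 km/s.
vₐ = √(GM · (2/rₐ − 1/a)) = √(1.5e+20 · (2/1.437e+11 − 1/1.1762e+11)) m/s ≈ 2.85e+04 m/s = 28.5 km/s.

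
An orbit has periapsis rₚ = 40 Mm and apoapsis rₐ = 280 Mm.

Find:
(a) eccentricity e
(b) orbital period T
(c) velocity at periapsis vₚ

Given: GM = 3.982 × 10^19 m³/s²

Convert to SI: rₚ = 40 Mm = 4e+07 m; rₐ = 280 Mm = 2.8e+08 m.
(a) e = (rₐ − rₚ)/(rₐ + rₚ) = (2.8e+08 − 4e+07)/(2.8e+08 + 4e+07) ≈ 0.75
(b) With a = (rₚ + rₐ)/2 = 1.6e+08 m, T = 2π √(a³/GM) = 2π √((1.6e+08)³/3.982e+19) s ≈ 2015 s
(c) With a = (rₚ + rₐ)/2 = 1.6e+08 m, vₚ = √(GM (2/rₚ − 1/a)) = √(3.982e+19 · (2/4e+07 − 1/1.6e+08)) m/s ≈ 1.32e+06 m/s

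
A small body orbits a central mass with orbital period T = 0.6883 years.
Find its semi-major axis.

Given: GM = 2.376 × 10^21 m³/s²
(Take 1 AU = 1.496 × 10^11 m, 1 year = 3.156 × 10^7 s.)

Convert to SI: T = 0.6883 years = 2.17227e+07 s.
Invert Kepler's third law: a = (GM · T² / (4π²))^(1/3).
Substituting T = 2.17227e+07 s and GM = 2.376e+21 m³/s²:
a = (2.376e+21 · (2.17227e+07)² / (4π²))^(1/3) m
a ≈ 3.051e+11 m = 2.039 AU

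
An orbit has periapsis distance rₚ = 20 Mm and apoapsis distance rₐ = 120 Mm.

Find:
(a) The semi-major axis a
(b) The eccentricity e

Convert to SI: rₚ = 20 Mm = 2e+07 m; rₐ = 120 Mm = 1.2e+08 m.
(a) a = (rₚ + rₐ) / 2 = (2e+07 + 1.2e+08) / 2 ≈ 7e+07 m = 70 Mm.
(b) e = (rₐ − rₚ) / (rₐ + rₚ) = (1.2e+08 − 2e+07) / (1.2e+08 + 2e+07) ≈ 0.7143.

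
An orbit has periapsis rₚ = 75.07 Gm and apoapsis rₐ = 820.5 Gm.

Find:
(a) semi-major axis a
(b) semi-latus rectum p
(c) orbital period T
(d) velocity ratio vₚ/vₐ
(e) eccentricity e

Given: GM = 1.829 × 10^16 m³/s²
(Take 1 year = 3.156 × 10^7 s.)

Convert to SI: rₚ = 75.07 Gm = 7.507e+10 m; rₐ = 820.5 Gm = 8.205e+11 m.
(a) a = (rₚ + rₐ)/2 = (7.507e+10 + 8.205e+11)/2 ≈ 4.478e+11 m
(b) From a = (rₚ + rₐ)/2 = 4.47785e+11 m and e = (rₐ − rₚ)/(rₐ + rₚ) = 0.832353, p = a(1 − e²) = 4.47785e+11 · (1 − (0.832353)²) ≈ 1.376e+11 m
(c) With a = (rₚ + rₐ)/2 = 4.47785e+11 m, T = 2π √(a³/GM) = 2π √((4.47785e+11)³/1.829e+16) s ≈ 1.392e+10 s
(d) Conservation of angular momentum (rₚvₚ = rₐvₐ) gives vₚ/vₐ = rₐ/rₚ = 8.205e+11/7.507e+10 ≈ 10.93
(e) e = (rₐ − rₚ)/(rₐ + rₚ) = (8.205e+11 − 7.507e+10)/(8.205e+11 + 7.507e+10) ≈ 0.8324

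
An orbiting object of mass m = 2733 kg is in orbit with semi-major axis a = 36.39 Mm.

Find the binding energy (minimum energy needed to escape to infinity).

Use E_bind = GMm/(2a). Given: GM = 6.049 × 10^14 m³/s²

Convert to SI: a = 36.39 Mm = 3.639e+07 m.
Total orbital energy is E = −GMm/(2a); binding energy is E_bind = −E = GMm/(2a).
E_bind = 6.049e+14 · 2733 / (2 · 3.639e+07) J ≈ 2.271e+10 J = 22.71 GJ.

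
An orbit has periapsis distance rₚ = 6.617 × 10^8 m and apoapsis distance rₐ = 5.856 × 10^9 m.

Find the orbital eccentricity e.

e = (rₐ − rₚ) / (rₐ + rₚ).
e = (5.856e+09 − 6.617e+08) / (5.856e+09 + 6.617e+08) = 5.1943e+09 / 6.5177e+09 ≈ 0.797.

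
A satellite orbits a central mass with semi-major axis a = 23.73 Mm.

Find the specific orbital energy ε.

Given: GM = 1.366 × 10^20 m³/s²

Convert to SI: a = 23.73 Mm = 2.373e+07 m.
ε = −GM / (2a).
ε = −1.366e+20 / (2 · 2.373e+07) J/kg ≈ -2.878e+12 J/kg = -2878 GJ/kg.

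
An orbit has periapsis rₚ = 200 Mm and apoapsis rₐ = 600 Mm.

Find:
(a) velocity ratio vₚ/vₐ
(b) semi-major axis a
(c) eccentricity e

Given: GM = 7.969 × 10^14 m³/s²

Convert to SI: rₚ = 200 Mm = 2e+08 m; rₐ = 600 Mm = 6e+08 m.
(a) Conservation of angular momentum (rₚvₚ = rₐvₐ) gives vₚ/vₐ = rₐ/rₚ = 6e+08/2e+08 ≈ 3
(b) a = (rₚ + rₐ)/2 = (2e+08 + 6e+08)/2 ≈ 4e+08 m
(c) e = (rₐ − rₚ)/(rₐ + rₚ) = (6e+08 − 2e+08)/(6e+08 + 2e+08) ≈ 0.5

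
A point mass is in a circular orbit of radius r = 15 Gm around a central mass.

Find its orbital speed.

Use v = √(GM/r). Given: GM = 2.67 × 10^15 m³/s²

Convert to SI: r = 15 Gm = 1.5e+10 m.
For a circular orbit, gravity supplies the centripetal force, so v = √(GM / r).
v = √(2.67e+15 / 1.5e+10) m/s ≈ 421.9 m/s = 421.9 m/s.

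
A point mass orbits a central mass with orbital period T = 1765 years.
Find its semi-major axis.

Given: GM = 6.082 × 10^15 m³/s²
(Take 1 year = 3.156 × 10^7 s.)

Convert to SI: T = 1765 years = 5.57034e+10 s.
Invert Kepler's third law: a = (GM · T² / (4π²))^(1/3).
Substituting T = 5.57034e+10 s and GM = 6.082e+15 m³/s²:
a = (6.082e+15 · (5.57034e+10)² / (4π²))^(1/3) m
a ≈ 7.819e+11 m = 7.819 × 10^11 m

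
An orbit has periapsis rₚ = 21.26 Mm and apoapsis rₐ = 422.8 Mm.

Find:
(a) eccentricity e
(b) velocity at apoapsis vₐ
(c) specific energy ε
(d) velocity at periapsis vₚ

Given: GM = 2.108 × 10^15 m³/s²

Convert to SI: rₚ = 21.26 Mm = 2.126e+07 m; rₐ = 422.8 Mm = 4.228e+08 m.
(a) e = (rₐ − rₚ)/(rₐ + rₚ) = (4.228e+08 − 2.126e+07)/(4.228e+08 + 2.126e+07) ≈ 0.9042
(b) With a = (rₚ + rₐ)/2 = 2.2203e+08 m, vₐ = √(GM (2/rₐ − 1/a)) = √(2.108e+15 · (2/4.228e+08 − 1/2.2203e+08)) m/s ≈ 690.9 m/s
(c) With a = (rₚ + rₐ)/2 = 2.2203e+08 m, ε = −GM/(2a) = −2.108e+15/(2 · 2.2203e+08) J/kg ≈ -4.747e+06 J/kg
(d) With a = (rₚ + rₐ)/2 = 2.2203e+08 m, vₚ = √(GM (2/rₚ − 1/a)) = √(2.108e+15 · (2/2.126e+07 − 1/2.2203e+08)) m/s ≈ 1.374e+04 m/s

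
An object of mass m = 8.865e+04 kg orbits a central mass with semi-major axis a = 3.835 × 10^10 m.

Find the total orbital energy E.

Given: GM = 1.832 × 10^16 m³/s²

E = −GMm / (2a).
E = −1.832e+16 · 8.865e+04 / (2 · 3.835e+10) J ≈ -2.117e+10 J = -21.17 GJ.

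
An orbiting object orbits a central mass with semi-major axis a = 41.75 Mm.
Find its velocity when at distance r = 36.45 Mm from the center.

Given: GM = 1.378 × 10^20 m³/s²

Convert to SI: a = 41.75 Mm = 4.175e+07 m; r = 36.45 Mm = 3.645e+07 m.
Vis-viva: v = √(GM · (2/r − 1/a)).
2/r − 1/a = 2/3.645e+07 − 1/4.175e+07 = 3.09176e-08 m⁻¹.
v = √(1.378e+20 · 3.09176e-08) m/s ≈ 2.064e+06 m/s = 2064 km/s.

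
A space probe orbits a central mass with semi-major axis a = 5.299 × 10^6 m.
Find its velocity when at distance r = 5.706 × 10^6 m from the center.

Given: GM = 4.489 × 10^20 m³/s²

Vis-viva: v = √(GM · (2/r − 1/a)).
2/r − 1/a = 2/5.706e+06 − 1/5.299e+06 = 1.61793e-07 m⁻¹.
v = √(4.489e+20 · 1.61793e-07) m/s ≈ 8.522e+06 m/s = 8522 km/s.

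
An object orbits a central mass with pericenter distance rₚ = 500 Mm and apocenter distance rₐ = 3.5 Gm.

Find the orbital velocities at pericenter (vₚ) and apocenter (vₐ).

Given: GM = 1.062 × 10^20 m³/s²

Convert to SI: rₚ = 500 Mm = 5e+08 m; rₐ = 3.5 Gm = 3.5e+09 m.
Use the vis-viva equation v² = GM(2/r − 1/a) with a = (rₚ + rₐ)/2 = (5e+08 + 3.5e+09)/2 = 2e+09 m.
vₚ = √(GM · (2/rₚ − 1/a)) = √(1.062e+20 · (2/5e+08 − 1/2e+09)) m/s ≈ 6.097e+05 m/s = 609.7 km/s.
vₐ = √(GM · (2/rₐ − 1/a)) = √(1.062e+20 · (2/3.5e+09 − 1/2e+09)) m/s ≈ 8.71e+04 m/s = 87.1 km/s.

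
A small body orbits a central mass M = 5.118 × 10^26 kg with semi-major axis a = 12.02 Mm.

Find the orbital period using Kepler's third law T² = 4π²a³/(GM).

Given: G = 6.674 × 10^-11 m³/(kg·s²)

Convert to SI: a = 12.02 Mm = 1.202e+07 m.
GM = G · M = 6.674e-11 · 5.118e+26 = 3.41575e+16 m³/s².
Kepler's third law: T = 2π √(a³ / GM).
Substituting a = 1.202e+07 m and GM = 3.41575e+16 m³/s²:
T = 2π √((1.202e+07)³ / 3.41575e+16) s
T ≈ 1417 s = 23.61 minutes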